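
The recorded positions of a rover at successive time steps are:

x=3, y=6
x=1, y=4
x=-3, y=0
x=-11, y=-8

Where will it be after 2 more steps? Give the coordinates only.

Step-to-step displacements: (-2,-2), (-4,-4), (-8,-8); each is 2× the previous.
step 4: x=-11, y=-8 + (-16,-16) → x=-27, y=-24
step 5: x=-27, y=-24 + (-32,-32) → x=-59, y=-56

x=-59, y=-56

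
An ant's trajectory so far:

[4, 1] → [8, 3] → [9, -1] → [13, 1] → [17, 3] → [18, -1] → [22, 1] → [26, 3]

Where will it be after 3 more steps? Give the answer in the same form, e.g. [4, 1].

Step-to-step displacements: [+4, +2], [+1, -4], [+4, +2], [+4, +2], [+1, -4], [+4, +2], [+4, +2] — a repeating cycle of length 3.
step 8: apply [+1, -4] → [27, -1]
step 9: apply [+4, +2] → [31, 1]
step 10: apply [+4, +2] → [35, 3]

[35, 3]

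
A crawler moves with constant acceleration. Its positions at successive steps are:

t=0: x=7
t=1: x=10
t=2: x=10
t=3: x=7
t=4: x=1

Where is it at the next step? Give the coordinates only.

x=-8

First differences are +3, +0, -3, -6; their common second difference is -3 (constant acceleration).
step 5: 1 − 9 → x=-8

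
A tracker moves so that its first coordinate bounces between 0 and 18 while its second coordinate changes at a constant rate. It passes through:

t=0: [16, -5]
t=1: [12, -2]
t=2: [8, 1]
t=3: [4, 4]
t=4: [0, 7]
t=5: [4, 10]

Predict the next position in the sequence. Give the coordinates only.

The first coordinate reflects between 0 and 18, moving 4 per step.
  step 6: 4 → 8
The second coordinate changes by +3 each step: at step 6 it is 13.

[8, 13]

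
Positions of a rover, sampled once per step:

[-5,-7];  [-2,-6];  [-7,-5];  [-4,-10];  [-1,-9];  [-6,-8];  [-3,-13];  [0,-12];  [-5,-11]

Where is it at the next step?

[-2,-16]

Step-to-step displacements: [+3,+1], [-5,+1], [+3,-5], [+3,+1], [-5,+1], [+3,-5], [+3,+1], [-5,+1] — a repeating cycle of length 3.
step 9: apply [+3,-5] → [-2,-16]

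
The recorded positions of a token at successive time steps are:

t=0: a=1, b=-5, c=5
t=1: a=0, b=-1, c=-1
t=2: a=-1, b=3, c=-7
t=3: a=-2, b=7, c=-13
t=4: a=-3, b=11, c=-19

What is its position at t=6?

The position changes by (-1, +4, -6) every step.
step 5: a=-3, b=11, c=-19 + (-1, +4, -6) → a=-4, b=15, c=-25
step 6: a=-4, b=15, c=-25 + (-1, +4, -6) → a=-5, b=19, c=-31

a=-5, b=19, c=-31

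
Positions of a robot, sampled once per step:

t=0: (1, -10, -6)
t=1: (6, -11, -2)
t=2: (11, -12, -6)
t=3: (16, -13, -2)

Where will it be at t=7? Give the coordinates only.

First: linear, +5 per step → 36 at step 7.
Second: linear, -1 per step → -17 at step 7.
Third: cycles through -6, -2 every 2 steps. Step 7 lands at position 1 of the cycle → -2.

(36, -17, -2)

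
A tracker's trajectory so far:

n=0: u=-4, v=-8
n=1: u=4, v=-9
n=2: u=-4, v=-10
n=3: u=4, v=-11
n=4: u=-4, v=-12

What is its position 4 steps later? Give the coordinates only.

u=-4, v=-16

U: cycles through -4, 4 every 2 steps. Step 8 lands at position 0 of the cycle → -4.
V: linear, -1 per step → -16 at step 8.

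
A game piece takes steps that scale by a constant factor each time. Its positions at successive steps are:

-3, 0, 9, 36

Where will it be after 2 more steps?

The jumps are +3, +9, +27 — a geometric progression with ratio 3.
step 4: 36 + 81 → 117
step 5: 117 + 243 → 360

360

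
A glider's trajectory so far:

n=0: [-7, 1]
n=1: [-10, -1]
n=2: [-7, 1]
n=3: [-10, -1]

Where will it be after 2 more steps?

[-10, -1]

The jumps are [-3, -2], [+3, +2], [-3, -2] — a geometric progression with ratio -1.
step 4: [-10, -1] + [+3, +2] → [-7, 1]
step 5: [-7, 1] + [-3, -2] → [-10, -1]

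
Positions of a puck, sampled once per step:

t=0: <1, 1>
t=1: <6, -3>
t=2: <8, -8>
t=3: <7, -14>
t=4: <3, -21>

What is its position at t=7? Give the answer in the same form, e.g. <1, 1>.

First differences are <+5, -4>, <+2, -5>, <-1, -6>, <-4, -7>; their common second difference is <-3, -1> (constant acceleration).
step 5: <3, -21> + <-7, -8> → <-4, -29>
step 6: <-4, -29> + <-10, -9> → <-14, -38>
step 7: <-14, -38> + <-13, -10> → <-27, -48>

<-27, -48>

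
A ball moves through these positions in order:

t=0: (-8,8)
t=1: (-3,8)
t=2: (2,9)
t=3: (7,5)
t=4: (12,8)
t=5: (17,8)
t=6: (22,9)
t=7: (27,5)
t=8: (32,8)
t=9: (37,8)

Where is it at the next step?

(42,9)

First: linear, +5 per step → 42 at step 10.
Second: cycles through 8, 8, 9, 5 every 4 steps. Step 10 lands at position 2 of the cycle → 9.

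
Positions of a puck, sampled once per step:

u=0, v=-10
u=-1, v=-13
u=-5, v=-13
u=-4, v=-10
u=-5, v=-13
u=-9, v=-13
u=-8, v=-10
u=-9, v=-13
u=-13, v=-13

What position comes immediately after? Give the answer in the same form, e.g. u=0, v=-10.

Differencing gives (-1, -3), (-4, +0), (+1, +3), (-1, -3), (-4, +0), (+1, +3), (-1, -3), (-4, +0). This is the pattern (-1, -3), (-4, +0), (+1, +3) repeated.
step 9: apply (+1, +3) → u=-12, v=-10

u=-12, v=-10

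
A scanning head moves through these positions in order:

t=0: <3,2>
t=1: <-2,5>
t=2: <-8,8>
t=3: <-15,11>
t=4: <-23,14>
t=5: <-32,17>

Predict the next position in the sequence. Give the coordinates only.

First differences are <-5,+3>, <-6,+3>, <-7,+3>, <-8,+3>, <-9,+3>; their common second difference is <-1,+0> (constant acceleration).
step 6: <-32,17> + <-10,+3> → <-42,20>

<-42,20>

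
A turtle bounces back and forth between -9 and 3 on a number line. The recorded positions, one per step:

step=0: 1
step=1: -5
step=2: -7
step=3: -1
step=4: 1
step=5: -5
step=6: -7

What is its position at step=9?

-5

The value reflects between -9 and 3, moving 6 per step.
  step 7: -7 → -1
  step 8: -1 → 1
  step 9: 1 → -5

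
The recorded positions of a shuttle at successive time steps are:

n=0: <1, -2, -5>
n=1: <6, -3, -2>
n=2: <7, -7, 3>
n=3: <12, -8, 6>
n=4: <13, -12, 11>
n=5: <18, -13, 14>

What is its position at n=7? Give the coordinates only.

Step-to-step displacements: <+5, -1, +3>, <+1, -4, +5>, <+5, -1, +3>, <+1, -4, +5>, <+5, -1, +3> — a repeating cycle of length 2.
step 6: apply <+1, -4, +5> → <19, -17, 19>
step 7: apply <+5, -1, +3> → <24, -18, 22>

<24, -18, 22>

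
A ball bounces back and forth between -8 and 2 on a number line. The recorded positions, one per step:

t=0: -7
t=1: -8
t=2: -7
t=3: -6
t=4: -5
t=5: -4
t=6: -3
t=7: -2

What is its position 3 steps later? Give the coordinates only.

1

The value reflects between -8 and 2, moving 1 per step.
  step 8: -2 → -1
  step 9: -1 → 0
  step 10: 0 → 1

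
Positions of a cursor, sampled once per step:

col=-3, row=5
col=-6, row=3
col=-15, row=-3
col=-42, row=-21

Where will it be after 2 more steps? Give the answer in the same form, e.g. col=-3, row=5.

Consecutive displacements (-3, -2), (-9, -6), (-27, -18) scale by a factor of 3 each step.
step 4: col=-42, row=-21 + (-81, -54) → col=-123, row=-75
step 5: col=-123, row=-75 + (-243, -162) → col=-366, row=-237

col=-366, row=-237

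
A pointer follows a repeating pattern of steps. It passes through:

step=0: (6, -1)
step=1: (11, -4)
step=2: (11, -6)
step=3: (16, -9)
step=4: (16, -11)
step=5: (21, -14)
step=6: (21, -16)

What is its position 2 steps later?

Step-to-step displacements: (+5, -3), (+0, -2), (+5, -3), (+0, -2), (+5, -3), (+0, -2) — a repeating cycle of length 2.
step 7: apply (+5, -3) → (26, -19)
step 8: apply (+0, -2) → (26, -21)

(26, -21)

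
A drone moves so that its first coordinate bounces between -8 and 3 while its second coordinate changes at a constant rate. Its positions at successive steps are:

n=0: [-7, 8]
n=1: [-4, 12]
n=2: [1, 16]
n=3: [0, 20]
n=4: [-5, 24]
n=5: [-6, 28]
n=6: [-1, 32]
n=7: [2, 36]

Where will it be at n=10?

The first coordinate reflects between -8 and 3, moving 5 per step.
  step 8: 2 → -3
  step 9: -3 → -8
  step 10: -8 → -3
The second coordinate changes by +4 each step: at step 10 it is 48.

[-3, 48]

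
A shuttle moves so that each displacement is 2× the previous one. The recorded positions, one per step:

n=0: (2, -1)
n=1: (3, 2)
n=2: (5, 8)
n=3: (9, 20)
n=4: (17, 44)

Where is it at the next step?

Consecutive displacements (+1, +3), (+2, +6), (+4, +12), (+8, +24) scale by a factor of 2 each step.
step 5: (17, 44) + (+16, +48) → (33, 92)

(33, 92)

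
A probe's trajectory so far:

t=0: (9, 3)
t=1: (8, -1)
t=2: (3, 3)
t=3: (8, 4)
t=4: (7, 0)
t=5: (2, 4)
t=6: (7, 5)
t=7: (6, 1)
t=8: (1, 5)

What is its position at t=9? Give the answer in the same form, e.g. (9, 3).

(6, 6)

Step-to-step displacements: (-1, -4), (-5, +4), (+5, +1), (-1, -4), (-5, +4), (+5, +1), (-1, -4), (-5, +4) — a repeating cycle of length 3.
step 9: apply (+5, +1) → (6, 6)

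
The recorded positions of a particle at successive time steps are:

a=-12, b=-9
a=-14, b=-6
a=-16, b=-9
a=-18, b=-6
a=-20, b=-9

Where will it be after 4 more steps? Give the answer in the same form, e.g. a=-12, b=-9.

a=-28, b=-9

The a coordinate changes by -2 each step, so at step 8 it is -12 + 8·(-2) = -28.
The b coordinate repeats the cycle [-9, -6] with period 2; step 8 mod 2 = 0, giving -9.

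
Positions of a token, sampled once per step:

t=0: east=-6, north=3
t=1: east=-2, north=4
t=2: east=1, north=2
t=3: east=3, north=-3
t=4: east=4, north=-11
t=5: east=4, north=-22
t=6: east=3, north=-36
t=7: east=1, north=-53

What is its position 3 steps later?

First differences are (+4,+1), (+3,-2), (+2,-5), (+1,-8), (+0,-11), (-1,-14), (-2,-17); their common second difference is (-1,-3) (constant acceleration).
step 8: east=1, north=-53 + (-3,-20) → east=-2, north=-73
step 9: east=-2, north=-73 + (-4,-23) → east=-6, north=-96
step 10: east=-6, north=-96 + (-5,-26) → east=-11, north=-122

east=-11, north=-122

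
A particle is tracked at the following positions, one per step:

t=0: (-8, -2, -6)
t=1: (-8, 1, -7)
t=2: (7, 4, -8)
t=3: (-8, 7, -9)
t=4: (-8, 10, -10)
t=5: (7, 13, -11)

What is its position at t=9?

The first coordinate repeats the cycle [-8, -8, 7] with period 3; step 9 mod 3 = 0, giving -8.
The second coordinate changes by +3 each step, so at step 9 it is -2 + 9·(3) = 25.
The third coordinate changes by -1 each step, so at step 9 it is -6 + 9·(-1) = -15.

(-8, 25, -15)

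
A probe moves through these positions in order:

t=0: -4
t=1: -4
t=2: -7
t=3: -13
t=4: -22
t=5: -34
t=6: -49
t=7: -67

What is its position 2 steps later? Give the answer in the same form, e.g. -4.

Taking differences between consecutive positions: +0, -3, -6, -9, -12, -15, -18. These grow by -3 each step.
step 8: -67 − 21 → -88
step 9: -88 − 24 → -112

-112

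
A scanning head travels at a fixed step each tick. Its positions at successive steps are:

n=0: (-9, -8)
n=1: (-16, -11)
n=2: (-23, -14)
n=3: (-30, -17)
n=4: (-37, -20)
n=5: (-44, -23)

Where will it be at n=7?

Constant displacement of (-7, -3) per step.
step 6: (-44, -23) + (-7, -3) → (-51, -26)
step 7: (-51, -26) + (-7, -3) → (-58, -29)

(-58, -29)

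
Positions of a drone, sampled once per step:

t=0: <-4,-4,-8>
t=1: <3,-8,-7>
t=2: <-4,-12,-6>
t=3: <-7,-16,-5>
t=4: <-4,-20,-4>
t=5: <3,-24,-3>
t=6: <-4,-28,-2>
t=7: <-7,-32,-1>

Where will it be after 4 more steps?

<-7,-48,3>

The first coordinate repeats the cycle [-4, 3, -4, -7] with period 4; step 11 mod 4 = 3, giving -7.
The second coordinate changes by -4 each step, so at step 11 it is -4 + 11·(-4) = -48.
The third coordinate changes by +1 each step, so at step 11 it is -8 + 11·(1) = 3.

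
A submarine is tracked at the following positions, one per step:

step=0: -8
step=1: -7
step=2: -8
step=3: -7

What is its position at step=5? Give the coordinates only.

-7

The jumps are +1, -1, +1 — a geometric progression with ratio -1.
step 4: -7 − 1 → -8
step 5: -8 + 1 → -7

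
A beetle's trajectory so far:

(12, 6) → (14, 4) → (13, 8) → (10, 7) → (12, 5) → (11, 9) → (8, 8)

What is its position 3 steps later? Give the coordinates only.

(6, 9)

Differencing gives (+2, -2), (-1, +4), (-3, -1), (+2, -2), (-1, +4), (-3, -1). This is the pattern (+2, -2), (-1, +4), (-3, -1) repeated.
step 7: apply (+2, -2) → (10, 6)
step 8: apply (-1, +4) → (9, 10)
step 9: apply (-3, -1) → (6, 9)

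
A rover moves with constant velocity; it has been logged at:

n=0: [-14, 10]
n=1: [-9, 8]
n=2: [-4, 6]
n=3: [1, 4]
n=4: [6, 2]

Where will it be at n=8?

The position changes by [+5, -2] every step.
step 5: [6, 2] + [+5, -2] → [11, 0]
step 6: [11, 0] + [+5, -2] → [16, -2]
step 7: [16, -2] + [+5, -2] → [21, -4]
step 8: [21, -4] + [+5, -2] → [26, -6]

[26, -6]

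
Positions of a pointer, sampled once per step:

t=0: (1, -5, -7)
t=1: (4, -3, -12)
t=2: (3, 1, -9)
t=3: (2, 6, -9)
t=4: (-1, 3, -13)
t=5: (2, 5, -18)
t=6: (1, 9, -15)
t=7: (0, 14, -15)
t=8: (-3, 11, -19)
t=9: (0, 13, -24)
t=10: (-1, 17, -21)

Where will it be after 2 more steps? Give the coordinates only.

(-5, 19, -25)

The moves between consecutive positions are (+3, +2, -5), (-1, +4, +3), (-1, +5, +0), (-3, -3, -4), (+3, +2, -5), (-1, +4, +3), (-1, +5, +0), (-3, -3, -4), (+3, +2, -5), (-1, +4, +3); they repeat the 4-cycle [(+3, +2, -5), (-1, +4, +3), (-1, +5, +0), (-3, -3, -4)].
step 11: apply (-1, +5, +0) → (-2, 22, -21)
step 12: apply (-3, -3, -4) → (-5, 19, -25)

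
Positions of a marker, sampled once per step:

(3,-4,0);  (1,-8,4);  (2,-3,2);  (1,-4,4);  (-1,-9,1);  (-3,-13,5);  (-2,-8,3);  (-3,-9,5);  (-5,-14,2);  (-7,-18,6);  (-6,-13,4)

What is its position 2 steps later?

Step-to-step displacements: (-2,-4,+4), (+1,+5,-2), (-1,-1,+2), (-2,-5,-3), (-2,-4,+4), (+1,+5,-2), (-1,-1,+2), (-2,-5,-3), (-2,-4,+4), (+1,+5,-2) — a repeating cycle of length 4.
step 11: apply (-1,-1,+2) → (-7,-14,6)
step 12: apply (-2,-5,-3) → (-9,-19,3)

(-9,-19,3)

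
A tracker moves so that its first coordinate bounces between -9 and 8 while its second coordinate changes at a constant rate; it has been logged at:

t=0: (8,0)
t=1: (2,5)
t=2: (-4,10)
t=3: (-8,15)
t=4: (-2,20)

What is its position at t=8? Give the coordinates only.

(-6,40)

The first coordinate reflects between -9 and 8, moving 6 per step.
  step 5: -2 → 4
  step 6: 4 → 6
  step 7: 6 → 0
  step 8: 0 → -6
The second coordinate changes by +5 each step: at step 8 it is 40.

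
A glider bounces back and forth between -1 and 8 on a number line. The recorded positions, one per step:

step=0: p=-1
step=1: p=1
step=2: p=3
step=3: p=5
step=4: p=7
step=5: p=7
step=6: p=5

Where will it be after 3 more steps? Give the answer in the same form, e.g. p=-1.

p=-1

The value travels 2 per step and bounces off the walls at -1 and 8.
  step 7: 5 → 3
  step 8: 3 → 1
  step 9: 1 → -1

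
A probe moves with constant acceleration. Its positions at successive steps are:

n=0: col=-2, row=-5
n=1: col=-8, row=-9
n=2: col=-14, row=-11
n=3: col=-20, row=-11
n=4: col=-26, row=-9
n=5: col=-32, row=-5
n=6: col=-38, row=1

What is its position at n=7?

Taking differences between consecutive positions: (-6, -4), (-6, -2), (-6, +0), (-6, +2), (-6, +4), (-6, +6). These grow by (+0, +2) each step.
step 7: col=-38, row=1 + (-6, +8) → col=-44, row=9

col=-44, row=9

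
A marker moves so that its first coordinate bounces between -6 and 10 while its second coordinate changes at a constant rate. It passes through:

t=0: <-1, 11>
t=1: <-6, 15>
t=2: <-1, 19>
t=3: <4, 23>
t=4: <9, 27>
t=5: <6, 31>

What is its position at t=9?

<2, 47>

The first coordinate reflects between -6 and 10, moving 5 per step.
  step 6: 6 → 1
  step 7: 1 → -4
  step 8: -4 → -3
  step 9: -3 → 2
The second coordinate changes by +4 each step: at step 9 it is 47.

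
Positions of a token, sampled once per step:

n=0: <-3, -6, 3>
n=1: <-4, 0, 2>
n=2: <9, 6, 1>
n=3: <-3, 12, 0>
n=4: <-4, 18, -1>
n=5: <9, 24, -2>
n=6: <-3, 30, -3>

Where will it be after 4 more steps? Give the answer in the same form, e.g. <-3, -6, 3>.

The first coordinate repeats the cycle [-3, -4, 9] with period 3; step 10 mod 3 = 1, giving -4.
The second coordinate changes by +6 each step, so at step 10 it is -6 + 10·(6) = 54.
The third coordinate changes by -1 each step, so at step 10 it is 3 + 10·(-1) = -7.

<-4, 54, -7>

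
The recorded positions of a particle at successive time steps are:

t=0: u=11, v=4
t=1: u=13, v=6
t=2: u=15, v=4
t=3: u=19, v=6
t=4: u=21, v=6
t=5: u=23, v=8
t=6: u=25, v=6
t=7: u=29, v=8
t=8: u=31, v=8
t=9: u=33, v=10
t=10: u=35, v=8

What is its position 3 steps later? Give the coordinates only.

u=43, v=12

The moves between consecutive positions are (+2,+2), (+2,-2), (+4,+2), (+2,+0), (+2,+2), (+2,-2), (+4,+2), (+2,+0), (+2,+2), (+2,-2); they repeat the 4-cycle [(+2,+2), (+2,-2), (+4,+2), (+2,+0)].
step 11: apply (+4,+2) → u=39, v=10
step 12: apply (+2,+0) → u=41, v=10
step 13: apply (+2,+2) → u=43, v=12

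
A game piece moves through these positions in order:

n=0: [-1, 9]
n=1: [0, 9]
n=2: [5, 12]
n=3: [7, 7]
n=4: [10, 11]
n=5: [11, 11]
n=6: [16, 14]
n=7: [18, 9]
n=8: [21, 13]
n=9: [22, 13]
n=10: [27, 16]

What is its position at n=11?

Differencing gives [+1, +0], [+5, +3], [+2, -5], [+3, +4], [+1, +0], [+5, +3], [+2, -5], [+3, +4], [+1, +0], [+5, +3]. This is the pattern [+1, +0], [+5, +3], [+2, -5], [+3, +4] repeated.
step 11: apply [+2, -5] → [29, 11]

[29, 11]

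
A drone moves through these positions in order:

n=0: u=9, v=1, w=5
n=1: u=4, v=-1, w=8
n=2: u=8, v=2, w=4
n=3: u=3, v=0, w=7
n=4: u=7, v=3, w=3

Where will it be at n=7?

u=1, v=2, w=5

The moves between consecutive positions are (-5,-2,+3), (+4,+3,-4), (-5,-2,+3), (+4,+3,-4); they repeat the 2-cycle [(-5,-2,+3), (+4,+3,-4)].
step 5: apply (-5,-2,+3) → u=2, v=1, w=6
step 6: apply (+4,+3,-4) → u=6, v=4, w=2
step 7: apply (-5,-2,+3) → u=1, v=2, w=5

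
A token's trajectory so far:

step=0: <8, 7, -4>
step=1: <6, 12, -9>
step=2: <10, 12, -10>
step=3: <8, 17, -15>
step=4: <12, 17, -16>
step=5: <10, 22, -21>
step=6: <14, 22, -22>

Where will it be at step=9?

Step-to-step displacements: <-2, +5, -5>, <+4, +0, -1>, <-2, +5, -5>, <+4, +0, -1>, <-2, +5, -5>, <+4, +0, -1> — a repeating cycle of length 2.
step 7: apply <-2, +5, -5> → <12, 27, -27>
step 8: apply <+4, +0, -1> → <16, 27, -28>
step 9: apply <-2, +5, -5> → <14, 32, -33>

<14, 32, -33>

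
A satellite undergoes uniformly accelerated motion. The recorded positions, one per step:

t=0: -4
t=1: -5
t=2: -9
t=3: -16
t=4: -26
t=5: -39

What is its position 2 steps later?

-74

Successive displacements: -1, -4, -7, -10, -13 — each changes by -3.
step 6: -39 − 16 → -55
step 7: -55 − 19 → -74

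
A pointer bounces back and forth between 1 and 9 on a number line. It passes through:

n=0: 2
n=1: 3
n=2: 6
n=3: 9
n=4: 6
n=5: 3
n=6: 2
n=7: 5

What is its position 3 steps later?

4

The value travels 3 per step and bounces off the walls at 1 and 9.
  step 8: 5 → 8
  step 9: 8 → 7
  step 10: 7 → 4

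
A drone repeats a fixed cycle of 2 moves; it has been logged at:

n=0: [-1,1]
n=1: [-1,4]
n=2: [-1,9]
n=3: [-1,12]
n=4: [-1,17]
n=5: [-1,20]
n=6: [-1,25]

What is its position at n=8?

Differencing gives [+0,+3], [+0,+5], [+0,+3], [+0,+5], [+0,+3], [+0,+5]. This is the pattern [+0,+3], [+0,+5] repeated.
step 7: apply [+0,+3] → [-1,28]
step 8: apply [+0,+5] → [-1,33]

[-1,33]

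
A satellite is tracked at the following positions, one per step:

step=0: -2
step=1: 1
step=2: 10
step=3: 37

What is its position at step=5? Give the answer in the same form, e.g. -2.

The jumps are +3, +9, +27 — a geometric progression with ratio 3.
step 4: 37 + 81 → 118
step 5: 118 + 243 → 361

361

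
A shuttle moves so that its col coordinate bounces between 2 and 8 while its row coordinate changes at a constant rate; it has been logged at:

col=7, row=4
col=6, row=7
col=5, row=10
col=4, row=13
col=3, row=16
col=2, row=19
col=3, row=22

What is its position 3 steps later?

col=6, row=31

The col coordinate reflects between 2 and 8, moving 1 per step.
  step 7: 3 → 4
  step 8: 4 → 5
  step 9: 5 → 6
The row coordinate changes by +3 each step: at step 9 it is 31.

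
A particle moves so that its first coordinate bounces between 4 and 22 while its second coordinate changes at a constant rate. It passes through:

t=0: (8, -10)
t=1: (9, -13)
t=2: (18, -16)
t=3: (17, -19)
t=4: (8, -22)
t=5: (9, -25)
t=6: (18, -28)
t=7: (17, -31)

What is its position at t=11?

(17, -43)

The first coordinate reflects between 4 and 22, moving 9 per step.
  step 8: 17 → 8
  step 9: 8 → 9
  step 10: 9 → 18
  step 11: 18 → 17
The second coordinate changes by -3 each step: at step 11 it is -43.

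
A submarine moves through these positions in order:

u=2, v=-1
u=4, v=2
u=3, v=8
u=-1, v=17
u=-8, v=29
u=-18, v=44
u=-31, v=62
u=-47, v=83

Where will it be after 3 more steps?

u=-113, v=164

Taking differences between consecutive positions: (+2,+3), (-1,+6), (-4,+9), (-7,+12), (-10,+15), (-13,+18), (-16,+21). These grow by (-3,+3) each step.
step 8: u=-47, v=83 + (-19,+24) → u=-66, v=107
step 9: u=-66, v=107 + (-22,+27) → u=-88, v=134
step 10: u=-88, v=134 + (-25,+30) → u=-113, v=164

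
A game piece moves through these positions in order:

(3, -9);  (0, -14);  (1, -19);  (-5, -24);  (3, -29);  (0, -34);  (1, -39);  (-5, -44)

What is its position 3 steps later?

The first coordinate repeats the cycle [3, 0, 1, -5] with period 4; step 10 mod 4 = 2, giving 1.
The second coordinate changes by -5 each step, so at step 10 it is -9 + 10·(-5) = -59.

(1, -59)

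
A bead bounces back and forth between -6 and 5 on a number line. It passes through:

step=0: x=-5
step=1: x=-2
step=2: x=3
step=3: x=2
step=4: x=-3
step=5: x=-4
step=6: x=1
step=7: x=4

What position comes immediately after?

The value reflects between -6 and 5, moving 5 per step.
  step 8: 4 → -1

x=-1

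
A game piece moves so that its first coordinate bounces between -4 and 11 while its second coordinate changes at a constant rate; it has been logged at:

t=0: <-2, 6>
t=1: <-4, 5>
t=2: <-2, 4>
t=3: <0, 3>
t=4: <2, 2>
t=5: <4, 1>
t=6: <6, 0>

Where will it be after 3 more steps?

The first coordinate travels 2 per step and bounces off the walls at -4 and 11.
  step 7: 6 → 8
  step 8: 8 → 10
  step 9: 10 → 10
The second coordinate changes by -1 each step: at step 9 it is -3.

<10, -3>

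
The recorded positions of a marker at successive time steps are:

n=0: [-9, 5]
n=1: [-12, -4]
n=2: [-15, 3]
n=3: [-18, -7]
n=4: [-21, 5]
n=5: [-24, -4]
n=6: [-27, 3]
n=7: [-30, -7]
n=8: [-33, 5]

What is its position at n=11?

The first coordinate changes by -3 each step, so at step 11 it is -9 + 11·(-3) = -42.
The second coordinate repeats the cycle [5, -4, 3, -7] with period 4; step 11 mod 4 = 3, giving -7.

[-42, -7]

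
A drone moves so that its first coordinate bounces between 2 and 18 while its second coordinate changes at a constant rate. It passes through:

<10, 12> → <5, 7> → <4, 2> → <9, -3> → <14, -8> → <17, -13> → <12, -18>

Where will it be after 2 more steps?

<2, -28>

The first coordinate reflects between 2 and 18, moving 5 per step.
  step 7: 12 → 7
  step 8: 7 → 2
The second coordinate changes by -5 each step: at step 8 it is -28.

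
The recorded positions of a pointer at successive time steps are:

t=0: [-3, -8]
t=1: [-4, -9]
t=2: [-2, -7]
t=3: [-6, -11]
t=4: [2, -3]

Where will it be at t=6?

[18, 13]

The jumps are [-1, -1], [+2, +2], [-4, -4], [+8, +8] — a geometric progression with ratio -2.
step 5: [2, -3] + [-16, -16] → [-14, -19]
step 6: [-14, -19] + [+32, +32] → [18, 13]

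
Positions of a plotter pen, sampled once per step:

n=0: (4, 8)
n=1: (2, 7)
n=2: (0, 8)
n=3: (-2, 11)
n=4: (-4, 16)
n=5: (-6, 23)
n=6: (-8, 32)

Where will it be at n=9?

First differences are (-2, -1), (-2, +1), (-2, +3), (-2, +5), (-2, +7), (-2, +9); their common second difference is (+0, +2) (constant acceleration).
step 7: (-8, 32) + (-2, +11) → (-10, 43)
step 8: (-10, 43) + (-2, +13) → (-12, 56)
step 9: (-12, 56) + (-2, +15) → (-14, 71)

(-14, 71)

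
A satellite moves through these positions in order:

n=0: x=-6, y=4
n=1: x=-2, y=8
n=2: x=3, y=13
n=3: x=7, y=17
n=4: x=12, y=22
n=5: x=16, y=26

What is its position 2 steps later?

x=25, y=35

The moves between consecutive positions are (+4,+4), (+5,+5), (+4,+4), (+5,+5), (+4,+4); they repeat the 2-cycle [(+4,+4), (+5,+5)].
step 6: apply (+5,+5) → x=21, y=31
step 7: apply (+4,+4) → x=25, y=35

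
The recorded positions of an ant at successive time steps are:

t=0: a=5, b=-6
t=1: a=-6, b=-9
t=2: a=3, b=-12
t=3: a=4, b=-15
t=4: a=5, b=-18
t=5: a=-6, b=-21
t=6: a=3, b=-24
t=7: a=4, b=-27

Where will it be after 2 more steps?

a=-6, b=-33

The a coordinate repeats the cycle [5, -6, 3, 4] with period 4; step 9 mod 4 = 1, giving -6.
The b coordinate changes by -3 each step, so at step 9 it is -6 + 9·(-3) = -33.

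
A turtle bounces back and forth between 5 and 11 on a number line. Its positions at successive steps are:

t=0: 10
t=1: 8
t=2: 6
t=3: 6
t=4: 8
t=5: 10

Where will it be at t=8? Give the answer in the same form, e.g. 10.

The value travels 2 per step and bounces off the walls at 5 and 11.
  step 6: 10 → 10
  step 7: 10 → 8
  step 8: 8 → 6

6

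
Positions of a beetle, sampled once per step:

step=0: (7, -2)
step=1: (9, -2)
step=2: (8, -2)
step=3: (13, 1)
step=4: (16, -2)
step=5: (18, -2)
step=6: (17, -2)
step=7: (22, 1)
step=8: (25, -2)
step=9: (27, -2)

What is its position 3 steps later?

(34, -2)

Differencing gives (+2, +0), (-1, +0), (+5, +3), (+3, -3), (+2, +0), (-1, +0), (+5, +3), (+3, -3), (+2, +0). This is the pattern (+2, +0), (-1, +0), (+5, +3), (+3, -3) repeated.
step 10: apply (-1, +0) → (26, -2)
step 11: apply (+5, +3) → (31, 1)
step 12: apply (+3, -3) → (34, -2)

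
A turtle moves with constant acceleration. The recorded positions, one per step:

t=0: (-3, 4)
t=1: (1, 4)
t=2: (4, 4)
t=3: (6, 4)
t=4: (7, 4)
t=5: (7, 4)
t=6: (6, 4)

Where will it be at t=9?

(-3, 4)

First differences are (+4, +0), (+3, +0), (+2, +0), (+1, +0), (+0, +0), (-1, +0); their common second difference is (-1, +0) (constant acceleration).
step 7: (6, 4) + (-2, +0) → (4, 4)
step 8: (4, 4) + (-3, +0) → (1, 4)
step 9: (1, 4) + (-4, +0) → (-3, 4)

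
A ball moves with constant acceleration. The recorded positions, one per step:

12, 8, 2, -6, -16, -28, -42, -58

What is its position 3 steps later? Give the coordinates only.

-118

First differences are -4, -6, -8, -10, -12, -14, -16; their common second difference is -2 (constant acceleration).
step 8: -58 − 18 → -76
step 9: -76 − 20 → -96
step 10: -96 − 22 → -118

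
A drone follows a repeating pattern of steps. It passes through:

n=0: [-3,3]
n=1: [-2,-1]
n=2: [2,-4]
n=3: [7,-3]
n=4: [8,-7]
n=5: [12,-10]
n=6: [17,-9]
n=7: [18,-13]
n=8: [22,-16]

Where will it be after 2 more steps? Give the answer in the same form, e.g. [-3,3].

[28,-19]

Step-to-step displacements: [+1,-4], [+4,-3], [+5,+1], [+1,-4], [+4,-3], [+5,+1], [+1,-4], [+4,-3] — a repeating cycle of length 3.
step 9: apply [+5,+1] → [27,-15]
step 10: apply [+1,-4] → [28,-19]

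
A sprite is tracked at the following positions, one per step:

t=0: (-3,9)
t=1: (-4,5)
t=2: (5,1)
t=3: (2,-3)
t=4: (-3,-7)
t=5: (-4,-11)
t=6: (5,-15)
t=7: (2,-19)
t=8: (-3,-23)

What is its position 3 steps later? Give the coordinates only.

(2,-35)

The first coordinate repeats the cycle [-3, -4, 5, 2] with period 4; step 11 mod 4 = 3, giving 2.
The second coordinate changes by -4 each step, so at step 11 it is 9 + 11·(-4) = -35.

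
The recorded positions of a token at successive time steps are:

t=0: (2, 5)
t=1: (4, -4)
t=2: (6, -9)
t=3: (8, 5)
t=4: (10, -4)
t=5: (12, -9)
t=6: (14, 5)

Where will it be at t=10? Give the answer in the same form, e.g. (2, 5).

First: linear, +2 per step → 22 at step 10.
Second: cycles through 5, -4, -9 every 3 steps. Step 10 lands at position 1 of the cycle → -4.

(22, -4)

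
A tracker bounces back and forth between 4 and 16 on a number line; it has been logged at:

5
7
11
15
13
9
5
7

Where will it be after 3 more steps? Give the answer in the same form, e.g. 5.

The value travels 4 per step and bounces off the walls at 4 and 16.
  step 8: 7 → 11
  step 9: 11 → 15
  step 10: 15 → 13

13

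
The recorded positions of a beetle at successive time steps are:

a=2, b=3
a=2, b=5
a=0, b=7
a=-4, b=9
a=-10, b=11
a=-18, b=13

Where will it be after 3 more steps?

a=-54, b=19

Successive displacements: (+0, +2), (-2, +2), (-4, +2), (-6, +2), (-8, +2) — each changes by (-2, +0).
step 6: a=-18, b=13 + (-10, +2) → a=-28, b=15
step 7: a=-28, b=15 + (-12, +2) → a=-40, b=17
step 8: a=-40, b=17 + (-14, +2) → a=-54, b=19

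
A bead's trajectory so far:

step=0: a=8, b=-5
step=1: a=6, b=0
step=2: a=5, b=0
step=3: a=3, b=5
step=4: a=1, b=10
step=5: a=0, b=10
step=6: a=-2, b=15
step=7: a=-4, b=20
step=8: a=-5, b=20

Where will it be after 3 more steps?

The moves between consecutive positions are (-2,+5), (-1,+0), (-2,+5), (-2,+5), (-1,+0), (-2,+5), (-2,+5), (-1,+0); they repeat the 3-cycle [(-2,+5), (-1,+0), (-2,+5)].
step 9: apply (-2,+5) → a=-7, b=25
step 10: apply (-2,+5) → a=-9, b=30
step 11: apply (-1,+0) → a=-10, b=30

a=-10, b=30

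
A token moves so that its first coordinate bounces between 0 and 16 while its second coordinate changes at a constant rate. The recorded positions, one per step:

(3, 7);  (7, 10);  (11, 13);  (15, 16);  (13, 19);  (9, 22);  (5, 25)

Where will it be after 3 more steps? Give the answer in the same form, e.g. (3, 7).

(7, 34)

The first coordinate travels 4 per step and bounces off the walls at 0 and 16.
  step 7: 5 → 1
  step 8: 1 → 3
  step 9: 3 → 7
The second coordinate changes by +3 each step: at step 9 it is 34.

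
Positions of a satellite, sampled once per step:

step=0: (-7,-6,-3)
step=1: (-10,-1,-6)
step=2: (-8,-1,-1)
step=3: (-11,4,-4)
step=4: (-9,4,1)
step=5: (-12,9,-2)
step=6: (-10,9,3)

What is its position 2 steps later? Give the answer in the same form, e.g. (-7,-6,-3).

(-11,14,5)

Step-to-step displacements: (-3,+5,-3), (+2,+0,+5), (-3,+5,-3), (+2,+0,+5), (-3,+5,-3), (+2,+0,+5) — a repeating cycle of length 2.
step 7: apply (-3,+5,-3) → (-13,14,0)
step 8: apply (+2,+0,+5) → (-11,14,5)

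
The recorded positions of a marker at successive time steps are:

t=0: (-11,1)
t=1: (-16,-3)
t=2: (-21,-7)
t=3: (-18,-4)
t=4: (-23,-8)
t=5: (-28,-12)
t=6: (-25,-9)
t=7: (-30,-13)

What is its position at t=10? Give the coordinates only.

(-37,-18)

Differencing gives (-5,-4), (-5,-4), (+3,+3), (-5,-4), (-5,-4), (+3,+3), (-5,-4). This is the pattern (-5,-4), (-5,-4), (+3,+3) repeated.
step 8: apply (-5,-4) → (-35,-17)
step 9: apply (+3,+3) → (-32,-14)
step 10: apply (-5,-4) → (-37,-18)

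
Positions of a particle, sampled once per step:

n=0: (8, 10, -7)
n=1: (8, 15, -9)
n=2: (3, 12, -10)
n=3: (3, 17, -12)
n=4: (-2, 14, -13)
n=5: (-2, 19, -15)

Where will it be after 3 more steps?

The moves between consecutive positions are (+0, +5, -2), (-5, -3, -1), (+0, +5, -2), (-5, -3, -1), (+0, +5, -2); they repeat the 2-cycle [(+0, +5, -2), (-5, -3, -1)].
step 6: apply (-5, -3, -1) → (-7, 16, -16)
step 7: apply (+0, +5, -2) → (-7, 21, -18)
step 8: apply (-5, -3, -1) → (-12, 18, -19)

(-12, 18, -19)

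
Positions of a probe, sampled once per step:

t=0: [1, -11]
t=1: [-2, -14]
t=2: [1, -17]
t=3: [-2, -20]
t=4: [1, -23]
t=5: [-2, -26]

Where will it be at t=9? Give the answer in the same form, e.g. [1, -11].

The first coordinate repeats the cycle [1, -2] with period 2; step 9 mod 2 = 1, giving -2.
The second coordinate changes by -3 each step, so at step 9 it is -11 + 9·(-3) = -38.

[-2, -38]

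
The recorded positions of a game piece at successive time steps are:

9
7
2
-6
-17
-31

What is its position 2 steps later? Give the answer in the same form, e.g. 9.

Taking differences between consecutive positions: -2, -5, -8, -11, -14. These grow by -3 each step.
step 6: -31 − 17 → -48
step 7: -48 − 20 → -68

-68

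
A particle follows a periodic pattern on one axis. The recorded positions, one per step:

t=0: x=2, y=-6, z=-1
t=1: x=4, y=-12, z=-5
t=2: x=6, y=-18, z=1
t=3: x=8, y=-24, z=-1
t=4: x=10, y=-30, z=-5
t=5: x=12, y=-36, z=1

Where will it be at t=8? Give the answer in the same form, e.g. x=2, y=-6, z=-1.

x=18, y=-54, z=1

The x coordinate changes by +2 each step, so at step 8 it is 2 + 8·(2) = 18.
The y coordinate changes by -6 each step, so at step 8 it is -6 + 8·(-6) = -54.
The z coordinate repeats the cycle [-1, -5, 1] with period 3; step 8 mod 3 = 2, giving 1.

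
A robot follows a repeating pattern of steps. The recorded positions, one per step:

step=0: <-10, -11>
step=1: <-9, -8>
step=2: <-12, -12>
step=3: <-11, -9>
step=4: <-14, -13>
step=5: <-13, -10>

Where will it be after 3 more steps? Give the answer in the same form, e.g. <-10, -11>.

Step-to-step displacements: <+1, +3>, <-3, -4>, <+1, +3>, <-3, -4>, <+1, +3> — a repeating cycle of length 2.
step 6: apply <-3, -4> → <-16, -14>
step 7: apply <+1, +3> → <-15, -11>
step 8: apply <-3, -4> → <-18, -15>

<-18, -15>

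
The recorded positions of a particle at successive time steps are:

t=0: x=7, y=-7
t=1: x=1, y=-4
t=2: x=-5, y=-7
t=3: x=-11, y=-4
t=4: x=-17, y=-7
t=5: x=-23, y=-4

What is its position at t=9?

The x coordinate changes by -6 each step, so at step 9 it is 7 + 9·(-6) = -47.
The y coordinate repeats the cycle [-7, -4] with period 2; step 9 mod 2 = 1, giving -4.

x=-47, y=-4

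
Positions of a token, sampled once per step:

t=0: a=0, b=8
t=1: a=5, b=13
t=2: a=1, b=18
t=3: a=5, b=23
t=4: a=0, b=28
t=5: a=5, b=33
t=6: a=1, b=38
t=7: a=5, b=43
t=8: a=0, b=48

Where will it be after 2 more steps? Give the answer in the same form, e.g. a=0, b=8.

The a coordinate repeats the cycle [0, 5, 1, 5] with period 4; step 10 mod 4 = 2, giving 1.
The b coordinate changes by +5 each step, so at step 10 it is 8 + 10·(5) = 58.

a=1, b=58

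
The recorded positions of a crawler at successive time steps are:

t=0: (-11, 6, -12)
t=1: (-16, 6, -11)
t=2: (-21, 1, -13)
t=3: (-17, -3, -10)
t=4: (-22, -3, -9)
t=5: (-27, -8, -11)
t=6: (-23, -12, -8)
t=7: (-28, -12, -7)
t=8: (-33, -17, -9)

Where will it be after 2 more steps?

(-34, -21, -5)

The moves between consecutive positions are (-5, +0, +1), (-5, -5, -2), (+4, -4, +3), (-5, +0, +1), (-5, -5, -2), (+4, -4, +3), (-5, +0, +1), (-5, -5, -2); they repeat the 3-cycle [(-5, +0, +1), (-5, -5, -2), (+4, -4, +3)].
step 9: apply (+4, -4, +3) → (-29, -21, -6)
step 10: apply (-5, +0, +1) → (-34, -21, -5)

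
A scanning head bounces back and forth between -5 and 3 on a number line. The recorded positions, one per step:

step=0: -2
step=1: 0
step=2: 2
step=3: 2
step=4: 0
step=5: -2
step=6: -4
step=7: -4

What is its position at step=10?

2

The value travels 2 per step and bounces off the walls at -5 and 3.
  step 8: -4 → -2
  step 9: -2 → 0
  step 10: 0 → 2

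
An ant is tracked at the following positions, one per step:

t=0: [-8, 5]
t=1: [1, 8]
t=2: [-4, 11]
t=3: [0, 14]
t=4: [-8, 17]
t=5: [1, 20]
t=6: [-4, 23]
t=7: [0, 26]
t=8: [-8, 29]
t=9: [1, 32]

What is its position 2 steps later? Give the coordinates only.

The first coordinate repeats the cycle [-8, 1, -4, 0] with period 4; step 11 mod 4 = 3, giving 0.
The second coordinate changes by +3 each step, so at step 11 it is 5 + 11·(3) = 38.

[0, 38]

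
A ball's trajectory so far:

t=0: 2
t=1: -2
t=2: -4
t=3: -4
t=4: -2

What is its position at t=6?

Successive displacements: -4, -2, +0, +2 — each changes by +2.
step 5: -2 + 4 → 2
step 6: 2 + 6 → 8

8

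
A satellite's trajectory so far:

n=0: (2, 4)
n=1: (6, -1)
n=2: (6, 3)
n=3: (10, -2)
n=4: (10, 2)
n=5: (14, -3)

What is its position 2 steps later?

Step-to-step displacements: (+4, -5), (+0, +4), (+4, -5), (+0, +4), (+4, -5) — a repeating cycle of length 2.
step 6: apply (+0, +4) → (14, 1)
step 7: apply (+4, -5) → (18, -4)

(18, -4)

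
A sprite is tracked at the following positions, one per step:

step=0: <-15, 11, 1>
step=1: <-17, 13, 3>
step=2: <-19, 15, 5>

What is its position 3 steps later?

Constant displacement of <-2, +2, +2> per step.
step 3: <-19, 15, 5> + <-2, +2, +2> → <-21, 17, 7>
step 4: <-21, 17, 7> + <-2, +2, +2> → <-23, 19, 9>
step 5: <-23, 19, 9> + <-2, +2, +2> → <-25, 21, 11>

<-25, 21, 11>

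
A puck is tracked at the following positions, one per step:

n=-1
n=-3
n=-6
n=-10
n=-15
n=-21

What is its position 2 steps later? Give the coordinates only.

n=-36

Taking differences between consecutive positions: -2, -3, -4, -5, -6. These grow by -1 each step.
step 6: -21 − 7 → n=-28
step 7: -28 − 8 → n=-36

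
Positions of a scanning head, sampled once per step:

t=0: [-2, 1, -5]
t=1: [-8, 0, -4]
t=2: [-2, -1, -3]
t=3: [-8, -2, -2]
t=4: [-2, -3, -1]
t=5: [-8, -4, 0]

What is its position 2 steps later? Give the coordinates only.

First: cycles through -2, -8 every 2 steps. Step 7 lands at position 1 of the cycle → -8.
Second: linear, -1 per step → -6 at step 7.
Third: linear, +1 per step → 2 at step 7.

[-8, -6, 2]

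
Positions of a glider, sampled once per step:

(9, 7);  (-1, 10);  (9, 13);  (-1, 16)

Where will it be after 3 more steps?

First: cycles through 9, -1 every 2 steps. Step 6 lands at position 0 of the cycle → 9.
Second: linear, +3 per step → 25 at step 6.

(9, 25)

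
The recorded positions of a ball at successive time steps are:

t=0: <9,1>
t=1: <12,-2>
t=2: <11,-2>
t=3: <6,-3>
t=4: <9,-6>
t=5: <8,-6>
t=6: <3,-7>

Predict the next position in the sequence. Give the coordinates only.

Step-to-step displacements: <+3,-3>, <-1,+0>, <-5,-1>, <+3,-3>, <-1,+0>, <-5,-1> — a repeating cycle of length 3.
step 7: apply <+3,-3> → <6,-10>

<6,-10>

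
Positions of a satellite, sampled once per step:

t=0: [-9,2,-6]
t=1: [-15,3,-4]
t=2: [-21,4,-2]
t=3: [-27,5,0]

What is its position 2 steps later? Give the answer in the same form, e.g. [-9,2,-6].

[-39,7,4]

The position changes by [-6,+1,+2] every step.
step 4: [-27,5,0] + [-6,+1,+2] → [-33,6,2]
step 5: [-33,6,2] + [-6,+1,+2] → [-39,7,4]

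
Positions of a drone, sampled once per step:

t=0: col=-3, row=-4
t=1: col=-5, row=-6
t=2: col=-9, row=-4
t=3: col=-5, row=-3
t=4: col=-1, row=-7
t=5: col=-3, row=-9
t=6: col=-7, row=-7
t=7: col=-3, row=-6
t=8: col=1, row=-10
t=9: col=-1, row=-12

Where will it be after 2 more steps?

Step-to-step displacements: (-2,-2), (-4,+2), (+4,+1), (+4,-4), (-2,-2), (-4,+2), (+4,+1), (+4,-4), (-2,-2) — a repeating cycle of length 4.
step 10: apply (-4,+2) → col=-5, row=-10
step 11: apply (+4,+1) → col=-1, row=-9

col=-1, row=-9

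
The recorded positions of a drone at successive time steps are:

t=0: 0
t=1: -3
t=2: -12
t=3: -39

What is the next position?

-120

Step-to-step displacements: -3, -9, -27; each is 3× the previous.
step 4: -39 − 81 → -120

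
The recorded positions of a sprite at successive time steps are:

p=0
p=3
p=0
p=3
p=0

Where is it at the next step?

p=3

The jumps are +3, -3, +3, -3 — a geometric progression with ratio -1.
step 5: 0 + 3 → p=3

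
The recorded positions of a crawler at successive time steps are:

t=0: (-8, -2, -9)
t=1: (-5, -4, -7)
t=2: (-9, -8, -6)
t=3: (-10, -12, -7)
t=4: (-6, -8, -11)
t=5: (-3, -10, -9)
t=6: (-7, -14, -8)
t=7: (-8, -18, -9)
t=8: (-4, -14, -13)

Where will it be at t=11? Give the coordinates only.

(-6, -24, -11)

Step-to-step displacements: (+3, -2, +2), (-4, -4, +1), (-1, -4, -1), (+4, +4, -4), (+3, -2, +2), (-4, -4, +1), (-1, -4, -1), (+4, +4, -4) — a repeating cycle of length 4.
step 9: apply (+3, -2, +2) → (-1, -16, -11)
step 10: apply (-4, -4, +1) → (-5, -20, -10)
step 11: apply (-1, -4, -1) → (-6, -24, -11)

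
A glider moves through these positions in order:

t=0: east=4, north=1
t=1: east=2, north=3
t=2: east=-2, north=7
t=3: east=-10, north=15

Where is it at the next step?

east=-26, north=31

Consecutive displacements (-2, +2), (-4, +4), (-8, +8) scale by a factor of 2 each step.
step 4: east=-10, north=15 + (-16, +16) → east=-26, north=31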